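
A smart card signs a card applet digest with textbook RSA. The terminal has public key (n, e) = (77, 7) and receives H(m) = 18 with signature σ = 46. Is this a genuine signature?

σ^7 mod 77 = 18
18 = H(m), so the signature checks out.

genuine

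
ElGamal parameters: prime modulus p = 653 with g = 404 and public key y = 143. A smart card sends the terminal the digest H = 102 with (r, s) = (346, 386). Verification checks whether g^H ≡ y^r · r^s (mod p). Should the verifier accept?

accept

Left side g^H mod p:
Squares mod 653: 404^1≡404, 404^2≡619, 404^4≡503, 404^8≡298, 404^16≡649, 404^32≡16, 404^64≡256
102 = 64 + 32 + 4 + 2, so 404^102 ≡ 256·16·503·619 ≡ 130 (mod 653)
Right side y^r · r^s mod p:
Squares mod 653: 143^1≡143, 143^2≡206, 143^4≡644, 143^8≡81, 143^16≡31, 143^32≡308, 143^64≡179, 143^128≡44, 143^256≡630
346 = 256 + 64 + 16 + 8 + 2, so 143^346 ≡ 630·179·31·81·206 ≡ 374 (mod 653)
Squares mod 653: 346^1≡346, 346^2≡217, 346^4≡73, 346^8≡105, 346^16≡577, 346^32≡552, 346^64≡406, 346^128≡280, 346^256≡40
386 = 256 + 128 + 2, so 346^386 ≡ 40·280·217 ≡ 587 (mod 653)
374·587 = 219538 ≡ 130 (mod 653)
130 ≡ 130 (mod 653), so the signature is genuine.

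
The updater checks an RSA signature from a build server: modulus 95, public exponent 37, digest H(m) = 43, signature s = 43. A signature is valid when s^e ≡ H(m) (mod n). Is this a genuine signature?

s^2 ≡ 43^2 = 1849 ≡ 44
s^4 ≡ 44^2 = 1936 ≡ 36
s^8 ≡ 36^2 = 1296 ≡ 61
s^16 ≡ 61^2 = 3721 ≡ 16
s^32 ≡ 16^2 = 256 ≡ 66
37 = 32 + 4 + 1, so s^37 ≡ 66·36·43 ≡ 43 (mod 95)
43 = H(m), so the signature checks out.

genuine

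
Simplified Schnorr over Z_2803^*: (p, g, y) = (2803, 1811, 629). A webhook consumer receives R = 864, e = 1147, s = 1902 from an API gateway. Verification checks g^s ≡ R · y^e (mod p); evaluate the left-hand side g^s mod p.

1457

Squares mod 2803: 1811^1≡1811, 1811^2≡211, 1811^4≡2476, 1811^8≡415, 1811^16≡1242, 1811^32≡914, 1811^64≡102, 1811^128≡1995, 1811^256≡2568, 1811^512≡1968, 1811^1024≡2081
1902 = 1024 + 512 + 256 + 64 + 32 + 8 + 4 + 2, so 1811^1902 ≡ 2081·1968·2568·102·914·415·2476·211 ≡ 1457 (mod 2803)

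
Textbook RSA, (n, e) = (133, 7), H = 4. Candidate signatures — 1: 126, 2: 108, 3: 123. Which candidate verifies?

Candidate 1: Squares mod 133: 126^1≡126, 126^2≡49, 126^4≡7; 7 = 4 + 2 + 1, so 126^7 ≡ 7·49·126 ≡ 126 (mod 133)
Candidate 2: Squares mod 133: 108^1≡108, 108^2≡93, 108^4≡4; 7 = 4 + 2 + 1, so 108^7 ≡ 4·93·108 ≡ 10 (mod 133)
Candidate 3: Squares mod 133: 123^1≡123, 123^2≡100, 123^4≡25; 7 = 4 + 2 + 1, so 123^7 ≡ 25·100·123 ≡ 4 (mod 133)
  → matches H = 4

3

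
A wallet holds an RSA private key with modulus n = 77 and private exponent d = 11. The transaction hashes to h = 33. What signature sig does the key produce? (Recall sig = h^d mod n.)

66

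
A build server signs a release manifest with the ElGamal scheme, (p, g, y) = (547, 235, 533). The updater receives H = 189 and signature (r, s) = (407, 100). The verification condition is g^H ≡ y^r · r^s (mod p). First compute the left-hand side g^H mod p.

235^2 = 55225 ≡ 525
235^4 ≡ 525^2 = 275625 ≡ 484
235^8 ≡ 484^2 = 234256 ≡ 140
235^16 ≡ 140^2 = 19600 ≡ 455
235^32 ≡ 455^2 = 207025 ≡ 259
235^64 ≡ 259^2 = 67081 ≡ 347
235^128 ≡ 347^2 = 120409 ≡ 69
189 = 128 + 32 + 16 + 8 + 4 + 1, so 235^189 ≡ 69·259·455·140·484·235 ≡ 501 (mod 547)

501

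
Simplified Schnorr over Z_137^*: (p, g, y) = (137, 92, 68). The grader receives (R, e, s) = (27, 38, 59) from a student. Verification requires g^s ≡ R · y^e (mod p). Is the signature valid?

invalid

g^s mod p:
92^2 = 8464 ≡ 107
92^4 ≡ 107^2 = 11449 ≡ 78
92^8 ≡ 78^2 = 6084 ≡ 56
92^16 ≡ 56^2 = 3136 ≡ 122
92^32 ≡ 122^2 = 14884 ≡ 88
59 = 32 + 16 + 8 + 2 + 1, so 92^59 ≡ 88·122·56·107·92 ≡ 33 (mod 137)
R · y^e mod p:
68^2 = 4624 ≡ 103
68^4 ≡ 103^2 = 10609 ≡ 60
68^8 ≡ 60^2 = 3600 ≡ 38
68^16 ≡ 38^2 = 1444 ≡ 74
68^32 ≡ 74^2 = 5476 ≡ 133
38 = 32 + 4 + 2, so 68^38 ≡ 133·60·103 ≡ 77 (mod 137)
27·77 = 2079 ≡ 24 (mod 137)
33 ≠ 24; the check fails.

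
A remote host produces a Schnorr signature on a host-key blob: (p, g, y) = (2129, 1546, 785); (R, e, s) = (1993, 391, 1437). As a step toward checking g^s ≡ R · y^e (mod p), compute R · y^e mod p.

1784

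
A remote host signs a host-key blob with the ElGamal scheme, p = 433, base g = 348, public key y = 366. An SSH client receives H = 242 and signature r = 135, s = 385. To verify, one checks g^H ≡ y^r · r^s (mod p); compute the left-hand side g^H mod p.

257

Squares mod 433: 348^1≡348, 348^2≡297, 348^4≡310, 348^8≡407, 348^16≡243, 348^32≡161, 348^64≡374, 348^128≡17
242 = 128 + 64 + 32 + 16 + 2, so 348^242 ≡ 17·374·161·243·297 ≡ 257 (mod 433)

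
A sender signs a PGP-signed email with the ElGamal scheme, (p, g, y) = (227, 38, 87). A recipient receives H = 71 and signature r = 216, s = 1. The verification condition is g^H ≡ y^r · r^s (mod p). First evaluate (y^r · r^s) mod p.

87^2 = 7569 ≡ 78
87^4 ≡ 78^2 = 6084 ≡ 182
87^8 ≡ 182^2 = 33124 ≡ 209
87^16 ≡ 209^2 = 43681 ≡ 97
87^32 ≡ 97^2 = 9409 ≡ 102
87^64 ≡ 102^2 = 10404 ≡ 189
87^128 ≡ 189^2 = 35721 ≡ 82
216 = 128 + 64 + 16 + 8, so 87^216 ≡ 82·189·97·209 ≡ 27 (mod 227)
216^1 mod 227 = 216
y^r · r^s ≡ 27·216 = 5832 ≡ 157 (mod 227)

157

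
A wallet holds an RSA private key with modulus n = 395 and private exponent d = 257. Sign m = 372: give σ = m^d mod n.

Squares mod 395: m^1≡372, m^2≡134, m^4≡181, m^8≡371, m^16≡181, m^32≡371, m^64≡181, m^128≡371, m^256≡181
257 = 256 + 1, so m^257 ≡ 181·372 ≡ 182 (mod 395)

182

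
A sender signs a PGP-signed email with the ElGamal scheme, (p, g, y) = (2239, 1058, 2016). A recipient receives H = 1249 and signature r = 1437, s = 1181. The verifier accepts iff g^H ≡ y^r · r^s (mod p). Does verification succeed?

passes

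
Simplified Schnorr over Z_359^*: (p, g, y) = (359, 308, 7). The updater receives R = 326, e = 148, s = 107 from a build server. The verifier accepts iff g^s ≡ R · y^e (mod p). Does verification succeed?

g^s mod p:
308^2 = 94864 ≡ 88
308^4 ≡ 88^2 = 7744 ≡ 205
308^8 ≡ 205^2 = 42025 ≡ 22
308^16 ≡ 22^2 = 484 ≡ 125
308^32 ≡ 125^2 = 15625 ≡ 188
308^64 ≡ 188^2 = 35344 ≡ 162
107 = 64 + 32 + 8 + 2 + 1, so 308^107 ≡ 162·188·22·88·308 ≡ 290 (mod 359)
R · y^e mod p:
7^2 = 49
7^4 ≡ 49^2 = 2401 ≡ 247
7^8 ≡ 247^2 = 61009 ≡ 338
7^16 ≡ 338^2 = 114244 ≡ 82
7^32 ≡ 82^2 = 6724 ≡ 262
7^64 ≡ 262^2 = 68644 ≡ 75
7^128 ≡ 75^2 = 5625 ≡ 240
148 = 128 + 16 + 4, so 7^148 ≡ 240·82·247 ≡ 100 (mod 359)
326·100 = 32600 ≡ 290 (mod 359)
290 ≡ 290 (mod 359); signature holds.

passes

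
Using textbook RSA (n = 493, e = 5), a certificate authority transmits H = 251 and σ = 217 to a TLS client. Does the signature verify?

verifies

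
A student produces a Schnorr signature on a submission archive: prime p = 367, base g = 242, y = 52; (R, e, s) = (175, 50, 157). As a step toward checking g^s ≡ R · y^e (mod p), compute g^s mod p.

242^157 mod 367 = 343

343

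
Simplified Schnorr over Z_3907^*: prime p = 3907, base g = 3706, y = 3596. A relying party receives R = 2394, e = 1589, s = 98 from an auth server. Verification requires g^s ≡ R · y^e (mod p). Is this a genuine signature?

g^s mod p:
3706^98 mod 3907 = 2253
R · y^e mod p:
3596^1589 mod 3907 = 1641
2394·1641 = 3928554 ≡ 2019 (mod 3907)
2253 ≠ 2019; the check fails.

forged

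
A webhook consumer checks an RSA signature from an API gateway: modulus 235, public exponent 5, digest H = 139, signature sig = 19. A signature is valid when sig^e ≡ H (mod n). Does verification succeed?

passes

Squares mod 235: sig^1≡19, sig^2≡126, sig^4≡131
5 = 4 + 1, so sig^5 ≡ 131·19 ≡ 139 (mod 235)
sig^5 mod 235 = 139 matches H.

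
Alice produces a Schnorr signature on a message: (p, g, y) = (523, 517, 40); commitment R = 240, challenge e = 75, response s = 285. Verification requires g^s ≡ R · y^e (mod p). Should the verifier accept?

reject

g^s mod p:
517^2 = 267289 ≡ 36
517^4 ≡ 36^2 = 1296 ≡ 250
517^8 ≡ 250^2 = 62500 ≡ 263
517^16 ≡ 263^2 = 69169 ≡ 133
517^32 ≡ 133^2 = 17689 ≡ 430
517^64 ≡ 430^2 = 184900 ≡ 281
517^128 ≡ 281^2 = 78961 ≡ 511
517^256 ≡ 511^2 = 261121 ≡ 144
285 = 256 + 16 + 8 + 4 + 1, so 517^285 ≡ 144·133·263·250·517 ≡ 62 (mod 523)
R · y^e mod p:
40^2 = 1600 ≡ 31
40^4 ≡ 31^2 = 961 ≡ 438
40^8 ≡ 438^2 = 191844 ≡ 426
40^16 ≡ 426^2 = 181476 ≡ 518
40^32 ≡ 518^2 = 268324 ≡ 25
40^64 ≡ 25^2 = 625 ≡ 102
75 = 64 + 8 + 2 + 1, so 40^75 ≡ 102·426·31·40 ≡ 497 (mod 523)
240·497 = 119280 ≡ 36 (mod 523)
62 ≠ 36; the check fails.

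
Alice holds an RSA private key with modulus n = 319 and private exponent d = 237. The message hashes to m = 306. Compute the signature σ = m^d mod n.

136

m^237 mod 319 = 136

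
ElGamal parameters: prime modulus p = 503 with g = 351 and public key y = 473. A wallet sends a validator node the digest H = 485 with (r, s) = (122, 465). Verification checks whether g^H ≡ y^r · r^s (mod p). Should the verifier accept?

Left side g^H mod p:
351^2 = 123201 ≡ 469
351^4 ≡ 469^2 = 219961 ≡ 150
351^8 ≡ 150^2 = 22500 ≡ 368
351^16 ≡ 368^2 = 135424 ≡ 117
351^32 ≡ 117^2 = 13689 ≡ 108
351^64 ≡ 108^2 = 11664 ≡ 95
351^128 ≡ 95^2 = 9025 ≡ 474
351^256 ≡ 474^2 = 224676 ≡ 338
485 = 256 + 128 + 64 + 32 + 4 + 1, so 351^485 ≡ 338·474·95·108·150·351 ≡ 281 (mod 503)
Right side y^r · r^s mod p:
473^2 = 223729 ≡ 397
473^4 ≡ 397^2 = 157609 ≡ 170
473^8 ≡ 170^2 = 28900 ≡ 229
473^16 ≡ 229^2 = 52441 ≡ 129
473^32 ≡ 129^2 = 16641 ≡ 42
473^64 ≡ 42^2 = 1764 ≡ 255
122 = 64 + 32 + 16 + 8 + 2, so 473^122 ≡ 255·42·129·229·397 ≡ 13 (mod 503)
122^2 = 14884 ≡ 297
122^4 ≡ 297^2 = 88209 ≡ 184
122^8 ≡ 184^2 = 33856 ≡ 155
122^16 ≡ 155^2 = 24025 ≡ 384
122^32 ≡ 384^2 = 147456 ≡ 77
122^64 ≡ 77^2 = 5929 ≡ 396
122^128 ≡ 396^2 = 156816 ≡ 383
122^256 ≡ 383^2 = 146689 ≡ 316
465 = 256 + 128 + 64 + 16 + 1, so 122^465 ≡ 316·383·396·384·122 ≡ 99 (mod 503)
13·99 = 1287 ≡ 281 (mod 503)
281 ≡ 281 (mod 503), so the signature is genuine.

accept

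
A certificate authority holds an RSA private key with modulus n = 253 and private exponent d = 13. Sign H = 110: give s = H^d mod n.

209

H^2 ≡ 110^2 = 12100 ≡ 209
H^4 ≡ 209^2 = 43681 ≡ 165
H^8 ≡ 165^2 = 27225 ≡ 154
13 = 8 + 4 + 1, so H^13 ≡ 154·165·110 ≡ 209 (mod 253)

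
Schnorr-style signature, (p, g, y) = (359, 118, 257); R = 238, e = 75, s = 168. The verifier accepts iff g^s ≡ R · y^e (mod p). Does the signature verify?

verifies

g^s mod p:
118^2 = 13924 ≡ 282
118^4 ≡ 282^2 = 79524 ≡ 185
118^8 ≡ 185^2 = 34225 ≡ 120
118^16 ≡ 120^2 = 14400 ≡ 40
118^32 ≡ 40^2 = 1600 ≡ 164
118^64 ≡ 164^2 = 26896 ≡ 330
118^128 ≡ 330^2 = 108900 ≡ 123
168 = 128 + 32 + 8, so 118^168 ≡ 123·164·120 ≡ 262 (mod 359)
R · y^e mod p:
257^2 = 66049 ≡ 352
257^4 ≡ 352^2 = 123904 ≡ 49
257^8 ≡ 49^2 = 2401 ≡ 247
257^16 ≡ 247^2 = 61009 ≡ 338
257^32 ≡ 338^2 = 114244 ≡ 82
257^64 ≡ 82^2 = 6724 ≡ 262
75 = 64 + 8 + 2 + 1, so 257^75 ≡ 262·247·352·257 ≡ 342 (mod 359)
238·342 = 81396 ≡ 262 (mod 359)
262 ≡ 262 (mod 359); signature holds.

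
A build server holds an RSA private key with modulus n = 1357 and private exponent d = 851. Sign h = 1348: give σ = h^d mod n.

431

Squares mod 1357: h^1≡1348, h^2≡81, h^4≡1133, h^8≡1324, h^16≡1089, h^32≡1260, h^64≡1267, h^128≡1315, h^256≡407, h^512≡95
851 = 512 + 256 + 64 + 16 + 2 + 1, so h^851 ≡ 95·407·1267·1089·81·1348 ≡ 431 (mod 1357)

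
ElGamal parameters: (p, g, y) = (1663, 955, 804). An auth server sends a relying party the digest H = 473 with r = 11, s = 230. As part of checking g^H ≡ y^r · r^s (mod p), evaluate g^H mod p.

152

955^2 = 912025 ≡ 701
955^4 ≡ 701^2 = 491401 ≡ 816
955^8 ≡ 816^2 = 665856 ≡ 656
955^16 ≡ 656^2 = 430336 ≡ 1282
955^32 ≡ 1282^2 = 1643524 ≡ 480
955^64 ≡ 480^2 = 230400 ≡ 906
955^128 ≡ 906^2 = 820836 ≡ 977
955^256 ≡ 977^2 = 954529 ≡ 1630
473 = 256 + 128 + 64 + 16 + 8 + 1, so 955^473 ≡ 1630·977·906·1282·656·955 ≡ 152 (mod 1663)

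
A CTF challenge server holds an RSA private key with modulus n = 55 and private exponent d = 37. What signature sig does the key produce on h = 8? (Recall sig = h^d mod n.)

h^2 ≡ 8^2 = 64 ≡ 9
h^4 ≡ 9^2 = 81 ≡ 26
h^8 ≡ 26^2 = 676 ≡ 16
h^16 ≡ 16^2 = 256 ≡ 36
h^32 ≡ 36^2 = 1296 ≡ 31
37 = 32 + 4 + 1, so h^37 ≡ 31·26·8 ≡ 13 (mod 55)

13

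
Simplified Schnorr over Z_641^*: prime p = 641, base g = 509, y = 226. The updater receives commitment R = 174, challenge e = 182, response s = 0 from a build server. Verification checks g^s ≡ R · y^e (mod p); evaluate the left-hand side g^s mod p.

1

509^0 mod 641 = 1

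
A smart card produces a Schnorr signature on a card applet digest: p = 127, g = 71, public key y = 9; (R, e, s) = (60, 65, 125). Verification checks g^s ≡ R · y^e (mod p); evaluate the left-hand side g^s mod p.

Squares mod 127: 71^1≡71, 71^2≡88, 71^4≡124, 71^8≡9, 71^16≡81, 71^32≡84, 71^64≡71
125 = 64 + 32 + 16 + 8 + 4 + 1, so 71^125 ≡ 71·84·81·9·124·71 ≡ 34 (mod 127)

34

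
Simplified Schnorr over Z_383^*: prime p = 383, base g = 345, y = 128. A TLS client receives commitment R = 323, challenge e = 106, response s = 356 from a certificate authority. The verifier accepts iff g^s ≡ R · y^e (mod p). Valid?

g^s mod p:
Squares mod 383: 345^1≡345, 345^2≡295, 345^4≡84, 345^8≡162, 345^16≡200, 345^32≡168, 345^64≡265, 345^128≡136, 345^256≡112
356 = 256 + 64 + 32 + 4, so 345^356 ≡ 112·265·168·84 ≡ 339 (mod 383)
R · y^e mod p:
Squares mod 383: 128^1≡128, 128^2≡298, 128^4≡331, 128^8≡23, 128^16≡146, 128^32≡251, 128^64≡189
106 = 64 + 32 + 8 + 2, so 128^106 ≡ 189·251·23·298 ≡ 205 (mod 383)
323·205 = 66215 ≡ 339 (mod 383)
339 ≡ 339 (mod 383); signature holds.

yes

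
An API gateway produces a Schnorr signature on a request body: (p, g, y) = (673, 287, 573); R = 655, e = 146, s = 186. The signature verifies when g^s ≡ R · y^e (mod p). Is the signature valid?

g^s mod p:
287^2 = 82369 ≡ 263
287^4 ≡ 263^2 = 69169 ≡ 523
287^8 ≡ 523^2 = 273529 ≡ 291
287^16 ≡ 291^2 = 84681 ≡ 556
287^32 ≡ 556^2 = 309136 ≡ 229
287^64 ≡ 229^2 = 52441 ≡ 620
287^128 ≡ 620^2 = 384400 ≡ 117
186 = 128 + 32 + 16 + 8 + 2, so 287^186 ≡ 117·229·556·291·263 ≡ 78 (mod 673)
R · y^e mod p:
573^2 = 328329 ≡ 578
573^4 ≡ 578^2 = 334084 ≡ 276
573^8 ≡ 276^2 = 76176 ≡ 127
573^16 ≡ 127^2 = 16129 ≡ 650
573^32 ≡ 650^2 = 422500 ≡ 529
573^64 ≡ 529^2 = 279841 ≡ 546
573^128 ≡ 546^2 = 298116 ≡ 650
146 = 128 + 16 + 2, so 573^146 ≡ 650·650·578 ≡ 220 (mod 673)
655·220 = 144100 ≡ 78 (mod 673)
78 ≡ 78 (mod 673); signature holds.

valid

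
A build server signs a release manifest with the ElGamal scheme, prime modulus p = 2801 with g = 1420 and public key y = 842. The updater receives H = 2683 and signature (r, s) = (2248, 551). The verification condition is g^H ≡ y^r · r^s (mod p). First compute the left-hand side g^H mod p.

1420^2 = 2016400 ≡ 2481
1420^4 ≡ 2481^2 = 6155361 ≡ 1564
1420^8 ≡ 1564^2 = 2446096 ≡ 823
1420^16 ≡ 823^2 = 677329 ≡ 2288
1420^32 ≡ 2288^2 = 5234944 ≡ 2676
1420^64 ≡ 2676^2 = 7160976 ≡ 1620
1420^128 ≡ 1620^2 = 2624400 ≡ 2664
1420^256 ≡ 2664^2 = 7096896 ≡ 1963
1420^512 ≡ 1963^2 = 3853369 ≡ 1994
1420^1024 ≡ 1994^2 = 3976036 ≡ 1417
1420^2048 ≡ 1417^2 = 2007889 ≡ 2373
2683 = 2048 + 512 + 64 + 32 + 16 + 8 + 2 + 1, so 1420^2683 ≡ 2373·1994·1620·2676·2288·823·2481·1420 ≡ 1277 (mod 2801)

1277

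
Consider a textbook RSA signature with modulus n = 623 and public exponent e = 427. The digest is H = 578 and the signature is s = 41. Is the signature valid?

s^2 ≡ 41^2 = 1681 ≡ 435
s^4 ≡ 435^2 = 189225 ≡ 456
s^8 ≡ 456^2 = 207936 ≡ 477
s^16 ≡ 477^2 = 227529 ≡ 134
s^32 ≡ 134^2 = 17956 ≡ 512
s^64 ≡ 512^2 = 262144 ≡ 484
s^128 ≡ 484^2 = 234256 ≡ 8
s^256 ≡ 8^2 = 64
427 = 256 + 128 + 32 + 8 + 2 + 1, so s^427 ≡ 64·8·512·477·435·41 ≡ 426 (mod 623)
The recovered value 426 does not match the digest 578.

invalid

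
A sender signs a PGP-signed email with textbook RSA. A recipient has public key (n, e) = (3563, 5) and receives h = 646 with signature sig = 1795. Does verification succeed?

Squares mod 3563: sig^1≡1795, sig^2≡1073, sig^4≡480
5 = 4 + 1, so sig^5 ≡ 480·1795 ≡ 2917 (mod 3563)
The recovered value 2917 does not match the digest 646.

fails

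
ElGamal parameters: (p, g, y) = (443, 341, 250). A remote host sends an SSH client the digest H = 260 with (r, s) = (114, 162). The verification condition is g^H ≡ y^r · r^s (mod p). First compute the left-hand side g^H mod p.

341^260 mod 443 = 370

370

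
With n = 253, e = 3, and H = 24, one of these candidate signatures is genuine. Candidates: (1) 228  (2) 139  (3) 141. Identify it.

2

Candidate 1: Squares mod 253: 228^1≡228, 228^2≡119; 3 = 2 + 1, so 228^3 ≡ 119·228 ≡ 61 (mod 253)
Candidate 2: Squares mod 253: 139^1≡139, 139^2≡93; 3 = 2 + 1, so 139^3 ≡ 93·139 ≡ 24 (mod 253)
  → matches H = 24
Candidate 3: Squares mod 253: 141^1≡141, 141^2≡147; 3 = 2 + 1, so 141^3 ≡ 147·141 ≡ 234 (mod 253)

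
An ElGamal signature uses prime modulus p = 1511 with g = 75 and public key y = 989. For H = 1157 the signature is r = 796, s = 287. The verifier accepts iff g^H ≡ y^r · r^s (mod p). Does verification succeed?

Left side g^H mod p:
75^2 = 5625 ≡ 1092
75^4 ≡ 1092^2 = 1192464 ≡ 285
75^8 ≡ 285^2 = 81225 ≡ 1142
75^16 ≡ 1142^2 = 1304164 ≡ 171
75^32 ≡ 171^2 = 29241 ≡ 532
75^64 ≡ 532^2 = 283024 ≡ 467
75^128 ≡ 467^2 = 218089 ≡ 505
75^256 ≡ 505^2 = 255025 ≡ 1177
75^512 ≡ 1177^2 = 1385329 ≡ 1253
75^1024 ≡ 1253^2 = 1570009 ≡ 80
1157 = 1024 + 128 + 4 + 1, so 75^1157 ≡ 80·505·285·75 ≡ 1412 (mod 1511)
Right side y^r · r^s mod p:
989^2 = 978121 ≡ 504
989^4 ≡ 504^2 = 254016 ≡ 168
989^8 ≡ 168^2 = 28224 ≡ 1026
989^16 ≡ 1026^2 = 1052676 ≡ 1020
989^32 ≡ 1020^2 = 1040400 ≡ 832
989^64 ≡ 832^2 = 692224 ≡ 186
989^128 ≡ 186^2 = 34596 ≡ 1354
989^256 ≡ 1354^2 = 1833316 ≡ 473
989^512 ≡ 473^2 = 223729 ≡ 101
796 = 512 + 256 + 16 + 8 + 4, so 989^796 ≡ 101·473·1020·1026·168 ≡ 1018 (mod 1511)
796^2 = 633616 ≡ 507
796^4 ≡ 507^2 = 257049 ≡ 179
796^8 ≡ 179^2 = 32041 ≡ 310
796^16 ≡ 310^2 = 96100 ≡ 907
796^32 ≡ 907^2 = 822649 ≡ 665
796^64 ≡ 665^2 = 442225 ≡ 1013
796^128 ≡ 1013^2 = 1026169 ≡ 200
796^256 ≡ 200^2 = 40000 ≡ 714
287 = 256 + 16 + 8 + 4 + 2 + 1, so 796^287 ≡ 714·907·310·179·507·796 ≡ 699 (mod 1511)
1018·699 = 711582 ≡ 1412 (mod 1511)
1412 ≡ 1412 (mod 1511), so the signature is genuine.

passes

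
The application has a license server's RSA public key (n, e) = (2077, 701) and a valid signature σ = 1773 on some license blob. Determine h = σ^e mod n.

956

σ^701 mod 2077 = 956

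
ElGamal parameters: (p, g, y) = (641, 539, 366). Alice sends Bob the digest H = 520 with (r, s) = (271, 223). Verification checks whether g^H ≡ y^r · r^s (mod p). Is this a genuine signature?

genuine

Left side g^H mod p:
539^2 = 290521 ≡ 148
539^4 ≡ 148^2 = 21904 ≡ 110
539^8 ≡ 110^2 = 12100 ≡ 562
539^16 ≡ 562^2 = 315844 ≡ 472
539^32 ≡ 472^2 = 222784 ≡ 357
539^64 ≡ 357^2 = 127449 ≡ 531
539^128 ≡ 531^2 = 281961 ≡ 562
539^256 ≡ 562^2 = 315844 ≡ 472
539^512 ≡ 472^2 = 222784 ≡ 357
520 = 512 + 8, so 539^520 ≡ 357·562 ≡ 1 (mod 641)
Right side y^r · r^s mod p:
366^2 = 133956 ≡ 628
366^4 ≡ 628^2 = 394384 ≡ 169
366^8 ≡ 169^2 = 28561 ≡ 357
366^16 ≡ 357^2 = 127449 ≡ 531
366^32 ≡ 531^2 = 281961 ≡ 562
366^64 ≡ 562^2 = 315844 ≡ 472
366^128 ≡ 472^2 = 222784 ≡ 357
366^256 ≡ 357^2 = 127449 ≡ 531
271 = 256 + 8 + 4 + 2 + 1, so 366^271 ≡ 531·357·169·628·366 ≡ 597 (mod 641)
271^2 = 73441 ≡ 367
271^4 ≡ 367^2 = 134689 ≡ 79
271^8 ≡ 79^2 = 6241 ≡ 472
271^16 ≡ 472^2 = 222784 ≡ 357
271^32 ≡ 357^2 = 127449 ≡ 531
271^64 ≡ 531^2 = 281961 ≡ 562
271^128 ≡ 562^2 = 315844 ≡ 472
223 = 128 + 64 + 16 + 8 + 4 + 2 + 1, so 271^223 ≡ 472·562·357·472·79·367·271 ≡ 539 (mod 641)
597·539 = 321783 ≡ 1 (mod 641)
1 ≡ 1 (mod 641), so the signature is genuine.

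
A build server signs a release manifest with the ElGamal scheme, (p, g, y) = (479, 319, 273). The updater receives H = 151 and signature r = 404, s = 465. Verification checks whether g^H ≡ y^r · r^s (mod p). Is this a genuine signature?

Left side g^H mod p:
319^2 = 101761 ≡ 213
319^4 ≡ 213^2 = 45369 ≡ 343
319^8 ≡ 343^2 = 117649 ≡ 294
319^16 ≡ 294^2 = 86436 ≡ 216
319^32 ≡ 216^2 = 46656 ≡ 193
319^64 ≡ 193^2 = 37249 ≡ 366
319^128 ≡ 366^2 = 133956 ≡ 315
151 = 128 + 16 + 4 + 2 + 1, so 319^151 ≡ 315·216·343·213·319 ≡ 235 (mod 479)
Right side y^r · r^s mod p:
273^2 = 74529 ≡ 284
273^4 ≡ 284^2 = 80656 ≡ 184
273^8 ≡ 184^2 = 33856 ≡ 326
273^16 ≡ 326^2 = 106276 ≡ 417
273^32 ≡ 417^2 = 173889 ≡ 12
273^64 ≡ 12^2 = 144
273^128 ≡ 144^2 = 20736 ≡ 139
273^256 ≡ 139^2 = 19321 ≡ 161
404 = 256 + 128 + 16 + 4, so 273^404 ≡ 161·139·417·184 ≡ 183 (mod 479)
404^2 = 163216 ≡ 356
404^4 ≡ 356^2 = 126736 ≡ 280
404^8 ≡ 280^2 = 78400 ≡ 323
404^16 ≡ 323^2 = 104329 ≡ 386
404^32 ≡ 386^2 = 148996 ≡ 27
404^64 ≡ 27^2 = 729 ≡ 250
404^128 ≡ 250^2 = 62500 ≡ 230
404^256 ≡ 230^2 = 52900 ≡ 210
465 = 256 + 128 + 64 + 16 + 1, so 404^465 ≡ 210·230·250·386·404 ≡ 318 (mod 479)
183·318 = 58194 ≡ 235 (mod 479)
235 ≡ 235 (mod 479), so the signature is genuine.

genuine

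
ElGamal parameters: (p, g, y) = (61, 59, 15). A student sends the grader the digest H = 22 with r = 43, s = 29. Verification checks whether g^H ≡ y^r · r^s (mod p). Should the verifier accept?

Left side g^H mod p:
59^22 mod 61 = 5
Right side y^r · r^s mod p:
15^43 mod 61 = 16
43^29 mod 61 = 17
16·17 = 272 ≡ 28 (mod 61)
5 ≠ 28, so verification fails.

reject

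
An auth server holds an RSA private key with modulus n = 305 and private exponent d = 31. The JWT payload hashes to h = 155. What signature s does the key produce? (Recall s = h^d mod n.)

h^2 ≡ 155^2 = 24025 ≡ 235
h^4 ≡ 235^2 = 55225 ≡ 20
h^8 ≡ 20^2 = 400 ≡ 95
h^16 ≡ 95^2 = 9025 ≡ 180
31 = 16 + 8 + 4 + 2 + 1, so h^31 ≡ 180·95·20·235·155 ≡ 150 (mod 305)

150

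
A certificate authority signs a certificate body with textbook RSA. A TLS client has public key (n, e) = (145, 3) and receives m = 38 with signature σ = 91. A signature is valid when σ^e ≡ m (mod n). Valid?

σ^3 mod 145 = 6
The recovered value 6 does not match the digest 38.

no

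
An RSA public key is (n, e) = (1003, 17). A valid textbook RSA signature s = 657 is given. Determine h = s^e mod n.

Squares mod 1003: s^1≡657, s^2≡359, s^4≡497, s^8≡271, s^16≡222
17 = 16 + 1, so s^17 ≡ 222·657 ≡ 419 (mod 1003)

419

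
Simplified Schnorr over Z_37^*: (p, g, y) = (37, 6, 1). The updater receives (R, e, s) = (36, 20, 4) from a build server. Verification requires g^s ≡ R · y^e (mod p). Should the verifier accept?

g^s mod p:
Squares mod 37: 6^1≡6, 6^2≡36, 6^4≡1
6^4 ≡ 1 (mod 37)
R · y^e mod p:
Squares mod 37: 1^1≡1, 1^2≡1, 1^4≡1, 1^8≡1, 1^16≡1
20 = 16 + 4, so 1^20 ≡ 1·1 ≡ 1 (mod 37)
36·1 = 36 ≡ 36 (mod 37)
1 ≠ 36; the check fails.

reject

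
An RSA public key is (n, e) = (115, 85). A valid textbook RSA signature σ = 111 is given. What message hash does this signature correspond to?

σ^2 ≡ 111^2 = 12321 ≡ 16
σ^4 ≡ 16^2 = 256 ≡ 26
σ^8 ≡ 26^2 = 676 ≡ 101
σ^16 ≡ 101^2 = 10201 ≡ 81
σ^32 ≡ 81^2 = 6561 ≡ 6
σ^64 ≡ 6^2 = 36
85 = 64 + 16 + 4 + 1, so σ^85 ≡ 36·81·26·111 ≡ 106 (mod 115)

106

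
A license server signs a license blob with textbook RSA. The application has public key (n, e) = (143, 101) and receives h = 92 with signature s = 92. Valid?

yes

s^2 ≡ 92^2 = 8464 ≡ 27
s^4 ≡ 27^2 = 729 ≡ 14
s^8 ≡ 14^2 = 196 ≡ 53
s^16 ≡ 53^2 = 2809 ≡ 92
s^32 ≡ 92^2 = 8464 ≡ 27
s^64 ≡ 27^2 = 729 ≡ 14
101 = 64 + 32 + 4 + 1, so s^101 ≡ 14·27·14·92 ≡ 92 (mod 143)
s^101 mod 143 = 92 matches h.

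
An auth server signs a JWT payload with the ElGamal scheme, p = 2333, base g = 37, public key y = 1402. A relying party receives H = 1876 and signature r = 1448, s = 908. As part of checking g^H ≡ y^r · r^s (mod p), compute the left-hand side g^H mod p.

477

37^2 = 1369
37^4 ≡ 1369^2 = 1874161 ≡ 762
37^8 ≡ 762^2 = 580644 ≡ 2060
37^16 ≡ 2060^2 = 4243600 ≡ 2206
37^32 ≡ 2206^2 = 4866436 ≡ 2131
37^64 ≡ 2131^2 = 4541161 ≡ 1143
37^128 ≡ 1143^2 = 1306449 ≡ 2302
37^256 ≡ 2302^2 = 5299204 ≡ 961
37^512 ≡ 961^2 = 923521 ≡ 1986
37^1024 ≡ 1986^2 = 3944196 ≡ 1426
1876 = 1024 + 512 + 256 + 64 + 16 + 4, so 37^1876 ≡ 1426·1986·961·1143·2206·762 ≡ 477 (mod 2333)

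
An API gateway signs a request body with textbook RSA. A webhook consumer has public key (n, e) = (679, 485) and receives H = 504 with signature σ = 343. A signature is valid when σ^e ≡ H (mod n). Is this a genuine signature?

Squares mod 679: σ^1≡343, σ^2≡182, σ^4≡532, σ^8≡560, σ^16≡581, σ^32≡98, σ^64≡98, σ^128≡98, σ^256≡98
485 = 256 + 128 + 64 + 32 + 4 + 1, so σ^485 ≡ 98·98·98·98·532·343 ≡ 504 (mod 679)
Since 504 equals the digest 504, verification succeeds.

genuine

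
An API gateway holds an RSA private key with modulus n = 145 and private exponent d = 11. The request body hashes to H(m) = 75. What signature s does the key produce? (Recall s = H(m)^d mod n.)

70

(H(m))^11 mod 145 = 70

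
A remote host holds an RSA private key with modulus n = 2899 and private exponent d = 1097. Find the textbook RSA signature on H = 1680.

737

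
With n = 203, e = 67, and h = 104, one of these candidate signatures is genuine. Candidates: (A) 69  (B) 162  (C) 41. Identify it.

C

Candidate A: Squares mod 203: 69^1≡69, 69^2≡92, 69^4≡141, 69^8≡190, 69^16≡169, 69^32≡141, 69^64≡190; 67 = 64 + 2 + 1, so 69^67 ≡ 190·92·69 ≡ 97 (mod 203)
Candidate B: Squares mod 203: 162^1≡162, 162^2≡57, 162^4≡1, 162^8≡1, 162^16≡1, 162^32≡1, 162^64≡1; 67 = 64 + 2 + 1, so 162^67 ≡ 1·57·162 ≡ 99 (mod 203)
Candidate C: Squares mod 203: 41^1≡41, 41^2≡57, 41^4≡1, 41^8≡1, 41^16≡1, 41^32≡1, 41^64≡1; 67 = 64 + 2 + 1, so 41^67 ≡ 1·57·41 ≡ 104 (mod 203)
  → matches h = 104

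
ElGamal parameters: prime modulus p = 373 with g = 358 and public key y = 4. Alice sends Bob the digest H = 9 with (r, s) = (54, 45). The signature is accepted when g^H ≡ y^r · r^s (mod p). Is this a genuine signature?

Left side g^H mod p:
358^2 = 128164 ≡ 225
358^4 ≡ 225^2 = 50625 ≡ 270
358^8 ≡ 270^2 = 72900 ≡ 165
9 = 8 + 1, so 358^9 ≡ 165·358 ≡ 136 (mod 373)
Right side y^r · r^s mod p:
4^2 = 16
4^4 ≡ 16^2 = 256
4^8 ≡ 256^2 = 65536 ≡ 261
4^16 ≡ 261^2 = 68121 ≡ 235
4^32 ≡ 235^2 = 55225 ≡ 21
54 = 32 + 16 + 4 + 2, so 4^54 ≡ 21·235·256·16 ≡ 144 (mod 373)
54^2 = 2916 ≡ 305
54^4 ≡ 305^2 = 93025 ≡ 148
54^8 ≡ 148^2 = 21904 ≡ 270
54^16 ≡ 270^2 = 72900 ≡ 165
54^32 ≡ 165^2 = 27225 ≡ 369
45 = 32 + 8 + 4 + 1, so 54^45 ≡ 369·270·148·54 ≡ 233 (mod 373)
144·233 = 33552 ≡ 355 (mod 373)
136 ≠ 355, so verification fails.

forged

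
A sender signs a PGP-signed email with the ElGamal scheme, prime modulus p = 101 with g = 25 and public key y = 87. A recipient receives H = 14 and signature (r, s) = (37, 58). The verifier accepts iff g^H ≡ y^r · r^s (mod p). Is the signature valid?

Left side g^H mod p:
25^2 = 625 ≡ 19
25^4 ≡ 19^2 = 361 ≡ 58
25^8 ≡ 58^2 = 3364 ≡ 31
14 = 8 + 4 + 2, so 25^14 ≡ 31·58·19 ≡ 24 (mod 101)
Right side y^r · r^s mod p:
87^2 = 7569 ≡ 95
87^4 ≡ 95^2 = 9025 ≡ 36
87^8 ≡ 36^2 = 1296 ≡ 84
87^16 ≡ 84^2 = 7056 ≡ 87
87^32 ≡ 87^2 = 7569 ≡ 95
37 = 32 + 4 + 1, so 87^37 ≡ 95·36·87 ≡ 95 (mod 101)
37^2 = 1369 ≡ 56
37^4 ≡ 56^2 = 3136 ≡ 5
37^8 ≡ 5^2 = 25
37^16 ≡ 25^2 = 625 ≡ 19
37^32 ≡ 19^2 = 361 ≡ 58
58 = 32 + 16 + 8 + 2, so 37^58 ≡ 58·19·25·56 ≡ 25 (mod 101)
95·25 = 2375 ≡ 52 (mod 101)
24 ≠ 52, so verification fails.

invalid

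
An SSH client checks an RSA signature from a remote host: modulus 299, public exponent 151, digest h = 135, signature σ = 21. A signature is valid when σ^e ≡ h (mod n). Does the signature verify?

verifies

σ^151 mod 299 = 135
135 = h, so the signature checks out.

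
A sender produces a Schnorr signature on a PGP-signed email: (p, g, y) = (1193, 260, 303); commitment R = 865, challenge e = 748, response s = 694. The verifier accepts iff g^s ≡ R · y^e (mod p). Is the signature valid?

g^s mod p:
Squares mod 1193: 260^1≡260, 260^2≡792, 260^4≡939, 260^8≡94, 260^16≡485, 260^32≡204, 260^64≡1054, 260^128≡233, 260^256≡604, 260^512≡951
694 = 512 + 128 + 32 + 16 + 4 + 2, so 260^694 ≡ 951·233·204·485·939·792 ≡ 920 (mod 1193)
R · y^e mod p:
Squares mod 1193: 303^1≡303, 303^2≡1141, 303^4≡318, 303^8≡912, 303^16≡223, 303^32≡816, 303^64≡162, 303^128≡1191, 303^256≡4, 303^512≡16
748 = 512 + 128 + 64 + 32 + 8 + 4, so 303^748 ≡ 16·1191·162·816·912·318 ≡ 1132 (mod 1193)
865·1132 = 979180 ≡ 920 (mod 1193)
920 ≡ 920 (mod 1193); signature holds.

valid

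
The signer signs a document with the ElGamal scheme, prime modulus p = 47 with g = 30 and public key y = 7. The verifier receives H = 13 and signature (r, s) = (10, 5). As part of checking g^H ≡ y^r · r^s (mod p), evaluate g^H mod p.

5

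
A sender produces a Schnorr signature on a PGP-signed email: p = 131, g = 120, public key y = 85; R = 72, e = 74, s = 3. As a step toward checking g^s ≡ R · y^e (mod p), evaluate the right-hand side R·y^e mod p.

85^74 mod 131 = 27
R · y^e ≡ 72·27 = 1944 ≡ 110 (mod 131)

110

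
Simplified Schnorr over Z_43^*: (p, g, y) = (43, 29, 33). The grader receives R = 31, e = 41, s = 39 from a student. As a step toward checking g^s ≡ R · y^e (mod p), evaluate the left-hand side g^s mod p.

29^2 = 841 ≡ 24
29^4 ≡ 24^2 = 576 ≡ 17
29^8 ≡ 17^2 = 289 ≡ 31
29^16 ≡ 31^2 = 961 ≡ 15
29^32 ≡ 15^2 = 225 ≡ 10
39 = 32 + 4 + 2 + 1, so 29^39 ≡ 10·17·24·29 ≡ 27 (mod 43)

27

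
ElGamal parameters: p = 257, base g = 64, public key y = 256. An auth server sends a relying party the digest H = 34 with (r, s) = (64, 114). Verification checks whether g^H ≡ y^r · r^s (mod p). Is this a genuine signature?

Left side g^H mod p:
64^34 mod 257 = 241
Right side y^r · r^s mod p:
256^64 mod 257 = 1
64^114 mod 257 = 241
1·241 = 241 ≡ 241 (mod 257)
241 ≡ 241 (mod 257), so the signature is genuine.

genuine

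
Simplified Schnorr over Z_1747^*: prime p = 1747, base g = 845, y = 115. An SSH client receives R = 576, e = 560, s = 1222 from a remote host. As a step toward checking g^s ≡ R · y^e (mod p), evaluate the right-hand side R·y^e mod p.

115^2 = 13225 ≡ 996
115^4 ≡ 996^2 = 992016 ≡ 1467
115^8 ≡ 1467^2 = 2152089 ≡ 1532
115^16 ≡ 1532^2 = 2347024 ≡ 803
115^32 ≡ 803^2 = 644809 ≡ 166
115^64 ≡ 166^2 = 27556 ≡ 1351
115^128 ≡ 1351^2 = 1825201 ≡ 1333
115^256 ≡ 1333^2 = 1776889 ≡ 190
115^512 ≡ 190^2 = 36100 ≡ 1160
560 = 512 + 32 + 16, so 115^560 ≡ 1160·166·803 ≡ 457 (mod 1747)
R · y^e ≡ 576·457 = 263232 ≡ 1182 (mod 1747)

1182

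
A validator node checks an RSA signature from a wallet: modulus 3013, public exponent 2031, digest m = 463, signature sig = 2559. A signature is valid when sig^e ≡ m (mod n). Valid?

yes

sig^2 ≡ 2559^2 = 6548481 ≡ 1232
sig^4 ≡ 1232^2 = 1517824 ≡ 2285
sig^8 ≡ 2285^2 = 5221225 ≡ 2709
sig^16 ≡ 2709^2 = 7338681 ≡ 2026
sig^32 ≡ 2026^2 = 4104676 ≡ 970
sig^64 ≡ 970^2 = 940900 ≡ 844
sig^128 ≡ 844^2 = 712336 ≡ 1268
sig^256 ≡ 1268^2 = 1607824 ≡ 1895
sig^512 ≡ 1895^2 = 3591025 ≡ 2542
sig^1024 ≡ 2542^2 = 6461764 ≡ 1892
2031 = 1024 + 512 + 256 + 128 + 64 + 32 + 8 + 4 + 2 + 1, so sig^2031 ≡ 1892·2542·1895·1268·844·970·2709·2285·1232·2559 ≡ 463 (mod 3013)
463 = m, so the signature checks out.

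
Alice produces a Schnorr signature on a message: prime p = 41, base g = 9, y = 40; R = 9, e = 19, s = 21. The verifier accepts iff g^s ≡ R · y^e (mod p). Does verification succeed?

g^s mod p:
9^2 = 81 ≡ 40
9^4 ≡ 40^2 = 1600 ≡ 1
9^8 ≡ 1^2 = 1
9^16 ≡ 1^2 = 1
21 = 16 + 4 + 1, so 9^21 ≡ 1·1·9 ≡ 9 (mod 41)
R · y^e mod p:
40^2 = 1600 ≡ 1
40^4 ≡ 1^2 = 1
40^8 ≡ 1^2 = 1
40^16 ≡ 1^2 = 1
19 = 16 + 2 + 1, so 40^19 ≡ 1·1·40 ≡ 40 (mod 41)
9·40 = 360 ≡ 32 (mod 41)
9 ≠ 32; the check fails.

fails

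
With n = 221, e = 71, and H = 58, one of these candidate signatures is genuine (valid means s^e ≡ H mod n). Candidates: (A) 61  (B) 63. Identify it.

B

Candidate A: Squares mod 221: 61^1≡61, 61^2≡185, 61^4≡191, 61^8≡16, 61^16≡35, 61^32≡120, 61^64≡35; 71 = 64 + 4 + 2 + 1, so 61^71 ≡ 35·191·185·61 ≡ 107 (mod 221)
Candidate B: Squares mod 221: 63^1≡63, 63^2≡212, 63^4≡81, 63^8≡152, 63^16≡120, 63^32≡35, 63^64≡120; 71 = 64 + 4 + 2 + 1, so 63^71 ≡ 120·81·212·63 ≡ 58 (mod 221)
  → matches H = 58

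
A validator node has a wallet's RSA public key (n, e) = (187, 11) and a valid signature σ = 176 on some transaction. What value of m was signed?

22

Squares mod 187: σ^1≡176, σ^2≡121, σ^4≡55, σ^8≡33
11 = 8 + 2 + 1, so σ^11 ≡ 33·121·176 ≡ 22 (mod 187)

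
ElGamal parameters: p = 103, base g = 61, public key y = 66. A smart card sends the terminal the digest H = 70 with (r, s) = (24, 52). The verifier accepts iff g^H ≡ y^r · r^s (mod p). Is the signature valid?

invalid

Left side g^H mod p:
61^2 = 3721 ≡ 13
61^4 ≡ 13^2 = 169 ≡ 66
61^8 ≡ 66^2 = 4356 ≡ 30
61^16 ≡ 30^2 = 900 ≡ 76
61^32 ≡ 76^2 = 5776 ≡ 8
61^64 ≡ 8^2 = 64
70 = 64 + 4 + 2, so 61^70 ≡ 64·66·13 ≡ 13 (mod 103)
Right side y^r · r^s mod p:
66^2 = 4356 ≡ 30
66^4 ≡ 30^2 = 900 ≡ 76
66^8 ≡ 76^2 = 5776 ≡ 8
66^16 ≡ 8^2 = 64
24 = 16 + 8, so 66^24 ≡ 64·8 ≡ 100 (mod 103)
24^2 = 576 ≡ 61
24^4 ≡ 61^2 = 3721 ≡ 13
24^8 ≡ 13^2 = 169 ≡ 66
24^16 ≡ 66^2 = 4356 ≡ 30
24^32 ≡ 30^2 = 900 ≡ 76
52 = 32 + 16 + 4, so 24^52 ≡ 76·30·13 ≡ 79 (mod 103)
100·79 = 7900 ≡ 72 (mod 103)
13 ≠ 72, so verification fails.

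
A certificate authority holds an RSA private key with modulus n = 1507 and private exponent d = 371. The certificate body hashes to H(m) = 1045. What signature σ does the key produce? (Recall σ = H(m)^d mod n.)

(H(m))^2 ≡ 1045^2 = 1092025 ≡ 957
(H(m))^4 ≡ 957^2 = 915849 ≡ 1100
(H(m))^8 ≡ 1100^2 = 1210000 ≡ 1386
(H(m))^16 ≡ 1386^2 = 1920996 ≡ 1078
(H(m))^32 ≡ 1078^2 = 1162084 ≡ 187
(H(m))^64 ≡ 187^2 = 34969 ≡ 308
(H(m))^128 ≡ 308^2 = 94864 ≡ 1430
(H(m))^256 ≡ 1430^2 = 2044900 ≡ 1408
371 = 256 + 64 + 32 + 16 + 2 + 1, so (H(m))^371 ≡ 1408·308·187·1078·957·1045 ≡ 506 (mod 1507)

506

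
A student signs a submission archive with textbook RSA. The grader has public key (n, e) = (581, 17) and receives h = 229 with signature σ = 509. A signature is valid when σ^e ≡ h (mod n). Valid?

σ^2 ≡ 509^2 = 259081 ≡ 536
σ^4 ≡ 536^2 = 287296 ≡ 282
σ^8 ≡ 282^2 = 79524 ≡ 508
σ^16 ≡ 508^2 = 258064 ≡ 100
17 = 16 + 1, so σ^17 ≡ 100·509 ≡ 353 (mod 581)
σ^17 mod 581 = 353, but h = 229.

no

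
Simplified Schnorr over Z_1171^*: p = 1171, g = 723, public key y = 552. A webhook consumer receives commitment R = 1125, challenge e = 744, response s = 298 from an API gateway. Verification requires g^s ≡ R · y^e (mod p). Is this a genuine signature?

g^s mod p:
Squares mod 1171: 723^1≡723, 723^2≡463, 723^4≡76, 723^8≡1092, 723^16≡386, 723^32≡279, 723^64≡555, 723^128≡52, 723^256≡362
298 = 256 + 32 + 8 + 2, so 723^298 ≡ 362·279·1092·463 ≡ 207 (mod 1171)
R · y^e mod p:
Squares mod 1171: 552^1≡552, 552^2≡244, 552^4≡986, 552^8≡266, 552^16≡496, 552^32≡106, 552^64≡697, 552^128≡1015, 552^256≡916, 552^512≡620
744 = 512 + 128 + 64 + 32 + 8, so 552^744 ≡ 620·1015·697·106·266 ≡ 581 (mod 1171)
1125·581 = 653625 ≡ 207 (mod 1171)
207 ≡ 207 (mod 1171); signature holds.

genuine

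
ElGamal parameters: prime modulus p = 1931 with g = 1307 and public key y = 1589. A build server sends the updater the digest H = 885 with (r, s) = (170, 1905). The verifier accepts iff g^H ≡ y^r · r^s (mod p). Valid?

Left side g^H mod p:
1307^2 = 1708249 ≡ 1245
1307^4 ≡ 1245^2 = 1550025 ≡ 1363
1307^8 ≡ 1363^2 = 1857769 ≡ 147
1307^16 ≡ 147^2 = 21609 ≡ 368
1307^32 ≡ 368^2 = 135424 ≡ 254
1307^64 ≡ 254^2 = 64516 ≡ 793
1307^128 ≡ 793^2 = 628849 ≡ 1274
1307^256 ≡ 1274^2 = 1623076 ≡ 1036
1307^512 ≡ 1036^2 = 1073296 ≡ 1591
885 = 512 + 256 + 64 + 32 + 16 + 4 + 1, so 1307^885 ≡ 1591·1036·793·254·368·1363·1307 ≡ 1486 (mod 1931)
Right side y^r · r^s mod p:
1589^2 = 2524921 ≡ 1104
1589^4 ≡ 1104^2 = 1218816 ≡ 355
1589^8 ≡ 355^2 = 126025 ≡ 510
1589^16 ≡ 510^2 = 260100 ≡ 1346
1589^32 ≡ 1346^2 = 1811716 ≡ 438
1589^64 ≡ 438^2 = 191844 ≡ 675
1589^128 ≡ 675^2 = 455625 ≡ 1840
170 = 128 + 32 + 8 + 2, so 1589^170 ≡ 1840·438·510·1104 ≡ 1136 (mod 1931)
170^2 = 28900 ≡ 1866
170^4 ≡ 1866^2 = 3481956 ≡ 363
170^8 ≡ 363^2 = 131769 ≡ 461
170^16 ≡ 461^2 = 212521 ≡ 111
170^32 ≡ 111^2 = 12321 ≡ 735
170^64 ≡ 735^2 = 540225 ≡ 1476
170^128 ≡ 1476^2 = 2178576 ≡ 408
170^256 ≡ 408^2 = 166464 ≡ 398
170^512 ≡ 398^2 = 158404 ≡ 62
170^1024 ≡ 62^2 = 3844 ≡ 1913
1905 = 1024 + 512 + 256 + 64 + 32 + 16 + 1, so 170^1905 ≡ 1913·62·398·1476·735·111·170 ≡ 1045 (mod 1931)
1136·1045 = 1187120 ≡ 1486 (mod 1931)
1486 ≡ 1486 (mod 1931), so the signature is genuine.

yes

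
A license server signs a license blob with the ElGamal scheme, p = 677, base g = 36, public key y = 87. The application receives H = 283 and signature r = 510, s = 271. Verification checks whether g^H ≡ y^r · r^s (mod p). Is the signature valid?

Left side g^H mod p:
36^2 = 1296 ≡ 619
36^4 ≡ 619^2 = 383161 ≡ 656
36^8 ≡ 656^2 = 430336 ≡ 441
36^16 ≡ 441^2 = 194481 ≡ 182
36^32 ≡ 182^2 = 33124 ≡ 628
36^64 ≡ 628^2 = 394384 ≡ 370
36^128 ≡ 370^2 = 136900 ≡ 146
36^256 ≡ 146^2 = 21316 ≡ 329
283 = 256 + 16 + 8 + 2 + 1, so 36^283 ≡ 329·182·441·619·36 ≡ 504 (mod 677)
Right side y^r · r^s mod p:
87^2 = 7569 ≡ 122
87^4 ≡ 122^2 = 14884 ≡ 667
87^8 ≡ 667^2 = 444889 ≡ 100
87^16 ≡ 100^2 = 10000 ≡ 522
87^32 ≡ 522^2 = 272484 ≡ 330
87^64 ≡ 330^2 = 108900 ≡ 580
87^128 ≡ 580^2 = 336400 ≡ 608
87^256 ≡ 608^2 = 369664 ≡ 22
510 = 256 + 128 + 64 + 32 + 16 + 8 + 4 + 2, so 87^510 ≡ 22·608·580·330·522·100·667·122 ≡ 459 (mod 677)
510^2 = 260100 ≡ 132
510^4 ≡ 132^2 = 17424 ≡ 499
510^8 ≡ 499^2 = 249001 ≡ 542
510^16 ≡ 542^2 = 293764 ≡ 623
510^32 ≡ 623^2 = 388129 ≡ 208
510^64 ≡ 208^2 = 43264 ≡ 613
510^128 ≡ 613^2 = 375769 ≡ 34
510^256 ≡ 34^2 = 1156 ≡ 479
271 = 256 + 8 + 4 + 2 + 1, so 510^271 ≡ 479·542·499·132·510 ≡ 13 (mod 677)
459·13 = 5967 ≡ 551 (mod 677)
504 ≠ 551, so verification fails.

invalid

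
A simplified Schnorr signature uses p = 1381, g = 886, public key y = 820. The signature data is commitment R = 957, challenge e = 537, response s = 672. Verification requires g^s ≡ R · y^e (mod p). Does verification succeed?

fails

g^s mod p:
Squares mod 1381: 886^1≡886, 886^2≡588, 886^4≡494, 886^8≡980, 886^16≡605, 886^32≡60, 886^64≡838, 886^128≡696, 886^256≡1066, 886^512≡1174
672 = 512 + 128 + 32, so 886^672 ≡ 1174·696·60 ≡ 740 (mod 1381)
R · y^e mod p:
Squares mod 1381: 820^1≡820, 820^2≡1234, 820^4≡894, 820^8≡1018, 820^16≡574, 820^32≡798, 820^64≡163, 820^128≡330, 820^256≡1182, 820^512≡933
537 = 512 + 16 + 8 + 1, so 820^537 ≡ 933·574·1018·820 ≡ 396 (mod 1381)
957·396 = 378972 ≡ 578 (mod 1381)
740 ≠ 578; the check fails.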